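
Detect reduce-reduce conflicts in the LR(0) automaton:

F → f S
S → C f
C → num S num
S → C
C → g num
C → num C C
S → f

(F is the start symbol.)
No reduce-reduce conflicts

Augment with F' → F and build the canonical LR(0) collection (I0 = CLOSURE({[F' → . F]}), then GOTO on every symbol after a dot until no new states appear). It has 14 states:
  I0: { [F → . f S], [F' → . F] }  — shift
  I1: { [F' → F .] }  — accept
  I2: { [C → . g num], [C → . num C C], [C → . num S num], [F → f . S], [S → . C f], [S → . C], [S → . f] }  — shift
  I3: { [S → C . f], [S → C .] }  — shift, reduce
  I4: { [F → f S .] }  — reduce
  I5: { [S → f .] }  — reduce
  I6: { [C → g . num] }  — shift
  I7: { [C → . g num], [C → . num C C], [C → . num S num], [C → num . C C], [C → num . S num], [S → . C f], [S → . C], [S → . f] }  — shift
  I8: { [C → . g num], [C → . num C C], [C → . num S num], [C → num C . C], [S → C . f], [S → C .] }  — shift, reduce
  I9: { [C → num S . num] }  — shift
  I10: { [C → num S num .] }  — reduce
  I11: { [C → num C C .] }  — reduce
  I12: { [S → C f .] }  — reduce
  I13: { [C → g num .] }  — reduce

No state contains more than one complete item.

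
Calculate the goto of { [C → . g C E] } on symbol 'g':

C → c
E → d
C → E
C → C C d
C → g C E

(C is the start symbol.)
GOTO(I, 'g') = CLOSURE({ [A → αX.β] : [A → α.Xβ] ∈ I, X = 'g' })

Items with dot before 'g', with the dot advanced:
  [C → . g C E] → [C → g . C E]
Closure of the advanced items:
  [C → g . C E] has the dot before C: add [C → . c], [C → . E], [C → . C C d], [C → . g C E]
  [C → . E] has the dot before E: add [E → . d]

GOTO = { [C → . C C d], [C → . E], [C → . c], [C → . g C E], [C → g . C E], [E → . d] }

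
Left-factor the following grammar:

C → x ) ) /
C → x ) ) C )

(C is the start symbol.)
Left-factoring transforms A → αβ₁ | αβ₂ into A → αA' and A' → β₁ | β₂
(α is the longest common prefix among the alternatives). Repeat until
no nonterminal has two alternatives with a common prefix.

Round 1: C has alternatives sharing prefix 'x ) )'. Introduce C': C → x ) ) C'
  Add: C' → /
  Add: C' → C )

No remaining common prefixes — done.

Resulting grammar:
C → x ) ) C'
C' → /
C' → C )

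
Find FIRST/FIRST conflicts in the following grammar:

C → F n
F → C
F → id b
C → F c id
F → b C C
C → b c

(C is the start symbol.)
Yes. C → F n / C → F c id on { 'b', 'id' }; C → F n / C → b c on { 'b' }; C → F c id / C → b c on { 'b' }; F → C / F → id b on { 'id' }; F → C / F → b C C on { 'b' }

FIRST sets of the non-terminals at (or reachable through a nullable prefix from) the front of some alternative:
  FIRST(F) = { 'b', 'id' }
  FIRST(C) = { 'b', 'id' }

Productions for C:
  C → F n: FIRST = { 'b', 'id' }
  C → F c id: FIRST = { 'b', 'id' }
  C → b c: FIRST = { 'b' }
Productions for F:
  F → C: FIRST = { 'b', 'id' }
  F → id b: FIRST = { 'id' }
  F → b C C: FIRST = { 'b' }

Conflict for C: C → F n and C → F c id
  Overlap: { 'b', 'id' }
Conflict for C: C → F n and C → b c
  Overlap: { 'b' }
Conflict for C: C → F c id and C → b c
  Overlap: { 'b' }
Conflict for F: F → C and F → id b
  Overlap: { 'id' }
Conflict for F: F → C and F → b C C
  Overlap: { 'b' }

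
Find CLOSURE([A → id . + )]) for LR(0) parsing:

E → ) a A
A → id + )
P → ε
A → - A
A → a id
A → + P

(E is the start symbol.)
{ [A → id . + )] }

To compute CLOSURE, for each item [A → α.Bβ] where B is a non-terminal, add [B → .γ] for all productions B → γ; repeat for the newly added items until nothing changes.

Start with: [A → id . + )]
The dot precedes the terminal '+', so nothing is added.

CLOSURE = { [A → id . + )] }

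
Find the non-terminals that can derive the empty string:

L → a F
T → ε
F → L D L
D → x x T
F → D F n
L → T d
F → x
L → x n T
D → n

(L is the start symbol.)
{ 'T' }

A non-terminal is nullable if it can derive ε (the empty string): either it has an ε-production, or it has a production whose right-hand side consists entirely of nullable non-terminals.

ε-productions: T → ε
So T is immediately nullable.
No further non-terminal can be added: every production for the remaining non-terminals contains a terminal or a non-nullable non-terminal.
Nullable = { 'T' }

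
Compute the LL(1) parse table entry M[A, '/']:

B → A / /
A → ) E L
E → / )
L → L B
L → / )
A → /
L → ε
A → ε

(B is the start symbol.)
To find M[A, '/'], we find productions for A where '/' is in the predict set (PREDICT(N → α) = (FIRST(α) \ {ε}) ∪ (FOLLOW(N) if α ⇒* ε)).

Relevant sets:
  FOLLOW(A) = { '/' }

A → ) E L: PREDICT = { ')' }
A → /: PREDICT = { '/' }
  '/' is in predict set, so this production goes in M[A, '/']
A → ε: PREDICT = { '/' }
  '/' is in predict set, so this production goes in M[A, '/']

M[A, '/'] = A → /, A → ε  (a multiply-defined cell — the grammar is not LL(1))

Answer: A → /, A → ε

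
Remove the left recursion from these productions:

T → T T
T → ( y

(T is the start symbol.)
T is directly left-recursive. The standard transformation for
  A → A α₁ | ... | A α_m | β₁ | ... | β_n
is
  A  → β₁ A' | ... | β_n A'
  A' → α₁ A' | ... | α_m A' | ε

T → ( y becomes T → ( y T'
T → T T becomes T' → T T'
Add T' → ε

Resulting grammar:
T → ( y T'
T' → T T'
T' → ε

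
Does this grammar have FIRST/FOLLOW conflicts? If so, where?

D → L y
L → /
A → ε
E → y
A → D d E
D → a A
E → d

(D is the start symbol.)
A FIRST/FOLLOW conflict occurs when a non-terminal N has a nullable alternative N → β (β ⇒* ε) and another alternative N → α with FIRST(α) ∩ FOLLOW(N) ≠ ∅: on such a lookahead the parser cannot decide between expanding α and letting N vanish via β.

Nullable non-terminals: A.
FIRST sets used below: FIRST(D) = { '/', 'a' }

A: nullable alternative(s) A → ε; FOLLOW(A) = { $, 'd' }
  A → ε: FIRST \ {ε} = { } — this is the only nullable alternative, skip
  A → D d E: FIRST \ {ε} = { '/', 'a' } — disjoint from FOLLOW(A)

D, E, L have no nullable alternative, so no FIRST/FOLLOW check is needed there.

No FIRST/FOLLOW conflicts found.

Answer: No FIRST/FOLLOW conflicts.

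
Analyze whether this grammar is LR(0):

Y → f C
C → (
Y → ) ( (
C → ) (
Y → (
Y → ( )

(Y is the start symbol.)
Augment with Y' → Y and build the canonical LR(0) collection (I0 = CLOSURE({[Y' → . Y]}), then GOTO on every symbol after a dot until no new states appear). It has 12 states:
  I0: { [Y → . ( )], [Y → . (], [Y → . ) ( (], [Y → . f C], [Y' → . Y] }  — shift
  I1: { [Y → ( . )], [Y → ( .] }  — shift, reduce
  I2: { [Y → ) . ( (] }  — shift
  I3: { [Y' → Y .] }  — accept
  I4: { [C → . (], [C → . ) (], [Y → f . C] }  — shift
  I5: { [C → ( .] }  — reduce
  I6: { [C → ) . (] }  — shift
  I7: { [Y → f C .] }  — reduce
  I8: { [C → ) ( .] }  — reduce
  I9: { [Y → ) ( . (] }  — shift
  I10: { [Y → ) ( ( .] }  — reduce
  I11: { [Y → ( ) .] }  — reduce

Conflict in state I1:
  Shift-reduce conflict between [Y → ( .] and [Y → ( . )]
So the grammar is NOT LR(0).

Answer: No. Shift-reduce conflict between [Y → ( .] and [Y → ( . )]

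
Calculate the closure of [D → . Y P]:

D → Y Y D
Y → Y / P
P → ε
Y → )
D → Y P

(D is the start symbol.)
{ [D → . Y P], [Y → . )], [Y → . Y / P] }

To compute CLOSURE, for each item [A → α.Bβ] where B is a non-terminal, add [B → .γ] for all productions B → γ; repeat for the newly added items until nothing changes.

Start with: [D → . Y P]
  [D → . Y P] has the dot before Y: add [Y → . Y / P], [Y → . )]
No further items can be added.

CLOSURE = { [D → . Y P], [Y → . )], [Y → . Y / P] }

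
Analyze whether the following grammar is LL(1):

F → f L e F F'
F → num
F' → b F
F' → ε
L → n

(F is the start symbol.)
A grammar is LL(1) if for each non-terminal N with multiple productions, the predict sets of those productions are pairwise disjoint, where PREDICT(N → α) = (FIRST(α) \ {ε}) ∪ (FOLLOW(N) if α ⇒* ε).

Relevant sets:
  FOLLOW(F') = { $, 'b' }

For F:
  PREDICT(F → f L e F F') = { 'f' }
  PREDICT(F → num) = { 'num' }
For F':
  PREDICT(F' → b F) = { 'b' }
  PREDICT(F' → ε) = { $, 'b' }
L has a single production, so nothing to check there.

Conflict found: Predict set conflict for F': { 'b' }
The grammar is NOT LL(1).

Answer: No. Predict set conflict for F': { 'b' }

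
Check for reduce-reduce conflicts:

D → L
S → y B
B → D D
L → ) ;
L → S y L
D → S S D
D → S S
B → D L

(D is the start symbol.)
A reduce-reduce conflict occurs when an LR(0) state has two complete items [A → α .] and [B → β .] — both call for a reduction, and with no lookahead the parser cannot choose between them.

Augment with D' → D and build the canonical LR(0) collection (I0 = CLOSURE({[D' → . D]}), then GOTO on every symbol after a dot until no new states appear). It has 15 states:
  I0: { [D → . L], [D → . S S D], [D → . S S], [D' → . D], [L → . ) ;], [L → . S y L], [S → . y B] }  — shift
  I1: { [L → ) . ;] }  — shift
  I2: { [D' → D .] }  — accept
  I3: { [D → L .] }  — reduce
  I4: { [D → S . S D], [D → S . S], [L → S . y L], [S → . y B] }  — shift
  I5: { [B → . D D], [B → . D L], [D → . L], [D → . S S D], [D → . S S], [L → . ) ;], [L → . S y L], [S → . y B], [S → y . B] }  — shift
  I6: { [S → y B .] }  — reduce
  I7: { [B → D . D], [B → D . L], [D → . L], [D → . S S D], [D → . S S], [L → . ) ;], [L → . S y L], [S → . y B] }  — shift
  I8: { [B → D D .] }  — reduce
  I9: { [B → D L .], [D → L .] }  — 2 reduces
  I10: { [D → . L], [D → . S S D], [D → . S S], [D → S S . D], [D → S S .], [L → . ) ;], [L → . S y L], [S → . y B] }  — shift, reduce
  I11: { [B → . D D], [B → . D L], [D → . L], [D → . S S D], [D → . S S], [L → . ) ;], [L → . S y L], [L → S y . L], [S → . y B], [S → y . B] }  — shift
  I12: { [D → L .], [L → S y L .] }  — 2 reduces
  I13: { [D → S S D .] }  — reduce
  I14: { [L → ) ; .] }  — reduce

I9 contains complete items [B → D L .], [D → L .] — reduce-reduce conflict.
I12 contains complete items [D → L .], [L → S y L .] — reduce-reduce conflict.

Answer: Yes — I9: [B → D L .] vs [D → L .]; I12: [D → L .] vs [L → S y L .]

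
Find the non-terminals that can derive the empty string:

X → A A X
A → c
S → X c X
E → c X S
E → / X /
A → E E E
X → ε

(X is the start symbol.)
A non-terminal is nullable if it can derive ε (the empty string): either it has an ε-production, or it has a production whose right-hand side consists entirely of nullable non-terminals.

ε-productions: X → ε
So X is immediately nullable.
No further non-terminal can be added: every production for the remaining non-terminals contains a terminal or a non-nullable non-terminal.
Nullable = { 'X' }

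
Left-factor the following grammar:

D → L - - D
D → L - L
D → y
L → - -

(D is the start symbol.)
D → L - D'
D' → - D
D' → L
D → y
L → - -

Left-factoring transforms A → αβ₁ | αβ₂ into A → αA' and A' → β₁ | β₂
(α is the longest common prefix among the alternatives). Repeat until
no nonterminal has two alternatives with a common prefix.

Round 1: D has alternatives sharing prefix 'L -'. Introduce D': D → L - D'
  Add: D' → - D
  Add: D' → L

No remaining common prefixes — done.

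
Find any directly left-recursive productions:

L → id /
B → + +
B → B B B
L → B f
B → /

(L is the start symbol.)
L → id /: starts with id
B → + +: starts with '+'
B → B B B: LEFT RECURSIVE (starts with B)
L → B f: starts with B
B → /: starts with '/'

The grammar has direct left recursion on: B.

Answer: Yes, B is left-recursive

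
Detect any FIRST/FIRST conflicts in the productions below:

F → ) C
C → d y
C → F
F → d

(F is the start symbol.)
Yes. C → d y / C → F on { 'd' }

A FIRST/FIRST conflict occurs when two productions N → α and N → β for the same non-terminal have FIRST(α) ∩ FIRST(β) ≠ ∅ (with ε ∈ FIRST of a nullable right-hand side, so two nullable alternatives also conflict).

FIRST sets of the non-terminals at (or reachable through a nullable prefix from) the front of some alternative:
  FIRST(F) = { ')', 'd' }

Productions for F:
  F → ) C: FIRST = { ')' }
  F → d: FIRST = { 'd' }
Productions for C:
  C → d y: FIRST = { 'd' }
  C → F: FIRST = { ')', 'd' }

Conflict for C: C → d y and C → F
  Overlap: { 'd' }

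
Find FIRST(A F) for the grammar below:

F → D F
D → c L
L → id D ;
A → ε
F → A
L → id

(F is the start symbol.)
FIRST sets of the non-terminals involved (from the grammar, by fixed-point iteration):
  FIRST(A) = { ε }
  FIRST(F) = { 'c', ε }

To compute FIRST(A F), process the symbols left to right:
Symbol A is a non-terminal. Add FIRST(A) \ {ε} = { }
A is nullable (ε ∈ FIRST(A)), continue to the next symbol.
Symbol F is a non-terminal. Add FIRST(F) \ {ε} = { 'c' }
F is nullable (ε ∈ FIRST(F)), continue to the next symbol.
All symbols are nullable, so ε is in the result.
FIRST(A F) = { 'c', ε }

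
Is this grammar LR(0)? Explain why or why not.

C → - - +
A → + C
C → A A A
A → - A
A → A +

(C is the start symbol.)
No. Shift-reduce conflict between [A → A + .] and [A → . + C]

A grammar is LR(0) if no state in the canonical LR(0) collection has:
  - both a shift item (dot before a terminal) and a complete item (shift-reduce conflict), or
  - two or more complete items (reduce-reduce conflict; the accept item [C' → C .] counts as a complete item here).

Augment with C' → C and build the canonical LR(0) collection (I0 = CLOSURE({[C' → . C]}), then GOTO on every symbol after a dot until no new states appear). It has 14 states:
  I0: { [A → . + C], [A → . - A], [A → . A +], [C → . - - +], [C → . A A A], [C' → . C] }  — shift
  I1: { [A → + . C], [A → . + C], [A → . - A], [A → . A +], [C → . - - +], [C → . A A A] }  — shift
  I2: { [A → - . A], [A → . + C], [A → . - A], [A → . A +], [C → - . - +] }  — shift
  I3: { [A → . + C], [A → . - A], [A → . A +], [A → A . +], [C → A . A A] }  — shift
  I4: { [C' → C .] }  — accept
  I5: { [A → + . C], [A → . + C], [A → . - A], [A → . A +], [A → A + .], [C → . - - +], [C → . A A A] }  — shift, reduce
  I6: { [A → - . A], [A → . + C], [A → . - A], [A → . A +] }  — shift
  I7: { [A → . + C], [A → . - A], [A → . A +], [A → A . +], [C → A A . A] }  — shift
  I8: { [A → A . +], [C → A A A .] }  — shift, reduce
  I9: { [A → A + .] }  — reduce
  I10: { [A → - A .], [A → A . +] }  — shift, reduce
  I11: { [A → + C .] }  — reduce
  I12: { [A → - . A], [A → . + C], [A → . - A], [A → . A +], [C → - - . +] }  — shift
  I13: { [A → + . C], [A → . + C], [A → . - A], [A → . A +], [C → - - + .], [C → . - - +], [C → . A A A] }  — shift, reduce

Conflict in state I5:
  Shift-reduce conflict between [A → A + .] and [A → . + C]
So the grammar is NOT LR(0).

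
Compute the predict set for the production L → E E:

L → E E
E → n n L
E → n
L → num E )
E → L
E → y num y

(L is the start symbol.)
{ 'n', 'num', 'y' }

PREDICT(L → E E) = (FIRST(RHS) \ {ε}) ∪ (FOLLOW(L) if ε ∈ FIRST(RHS), i.e. RHS ⇒* ε)
FIRST(E) = { 'n', 'num', 'y' }
FIRST(E E) = { 'n', 'num', 'y' }
ε ∉ FIRST(E E), so FOLLOW(L) is not added.
PREDICT(L → E E) = { 'n', 'num', 'y' }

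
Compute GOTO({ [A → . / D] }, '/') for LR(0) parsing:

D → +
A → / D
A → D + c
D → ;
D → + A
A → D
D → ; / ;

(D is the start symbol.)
{ [A → / . D], [D → . + A], [D → . +], [D → . ; / ;], [D → . ;] }

GOTO(I, '/') = CLOSURE({ [A → αX.β] : [A → α.Xβ] ∈ I, X = '/' })

Items with dot before '/', with the dot advanced:
  [A → . / D] → [A → / . D]
Closure of the advanced items:
  [A → / . D] has the dot before D: add [D → . +], [D → . ;], [D → . + A], [D → . ; / ;]

GOTO = { [A → / . D], [D → . + A], [D → . +], [D → . ; / ;], [D → . ;] }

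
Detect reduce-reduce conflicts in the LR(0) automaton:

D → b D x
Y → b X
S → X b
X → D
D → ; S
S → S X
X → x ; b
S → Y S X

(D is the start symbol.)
Yes — I17: [S → S X .] vs [S → Y S X .]

A reduce-reduce conflict occurs when an LR(0) state has two complete items [A → α .] and [B → β .] — both call for a reduction, and with no lookahead the parser cannot choose between them.

Augment with D' → D and build the canonical LR(0) collection (I0 = CLOSURE({[D' → . D]}), then GOTO on every symbol after a dot until no new states appear). It has 20 states:
  I0: { [D → . ; S], [D → . b D x], [D' → . D] }  — shift
  I1: { [D → . ; S], [D → . b D x], [D → ; . S], [S → . S X], [S → . X b], [S → . Y S X], [X → . D], [X → . x ; b], [Y → . b X] }  — shift
  I2: { [D' → D .] }  — accept
  I3: { [D → . ; S], [D → . b D x], [D → b . D x] }  — shift
  I4: { [D → b D . x] }  — shift
  I5: { [D → b D x .] }  — reduce
  I6: { [X → D .] }  — reduce
  I7: { [D → . ; S], [D → . b D x], [D → ; S .], [S → S . X], [X → . D], [X → . x ; b] }  — shift, reduce
  I8: { [S → X . b] }  — shift
  I9: { [D → . ; S], [D → . b D x], [S → . S X], [S → . X b], [S → . Y S X], [S → Y . S X], [X → . D], [X → . x ; b], [Y → . b X] }  — shift
  I10: { [D → . ; S], [D → . b D x], [D → b . D x], [X → . D], [X → . x ; b], [Y → b . X] }  — shift
  I11: { [X → x . ; b] }  — shift
  I12: { [X → x ; . b] }  — shift
  I13: { [X → x ; b .] }  — reduce
  I14: { [D → b D . x], [X → D .] }  — shift, reduce
  I15: { [Y → b X .] }  — reduce
  I16: { [D → . ; S], [D → . b D x], [S → S . X], [S → Y S . X], [X → . D], [X → . x ; b] }  — shift
  I17: { [S → S X .], [S → Y S X .] }  — 2 reduces
  I18: { [S → X b .] }  — reduce
  I19: { [S → S X .] }  — reduce

I17 contains complete items [S → S X .], [S → Y S X .] — reduce-reduce conflict.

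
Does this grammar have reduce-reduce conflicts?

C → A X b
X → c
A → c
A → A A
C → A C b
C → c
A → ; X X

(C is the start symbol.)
A reduce-reduce conflict occurs when an LR(0) state has two complete items [A → α .] and [B → β .] — both call for a reduction, and with no lookahead the parser cannot choose between them.

Augment with C' → C and build the canonical LR(0) collection (I0 = CLOSURE({[C' → . C]}), then GOTO on every symbol after a dot until no new states appear). It has 14 states:
  I0: { [A → . ; X X], [A → . A A], [A → . c], [C → . A C b], [C → . A X b], [C → . c], [C' → . C] }  — shift
  I1: { [A → ; . X X], [X → . c] }  — shift
  I2: { [A → . ; X X], [A → . A A], [A → . c], [A → A . A], [C → . A C b], [C → . A X b], [C → . c], [C → A . C b], [C → A . X b], [X → . c] }  — shift
  I3: { [C' → C .] }  — accept
  I4: { [A → c .], [C → c .] }  — 2 reduces
  I5: { [A → . ; X X], [A → . A A], [A → . c], [A → A . A], [A → A A .], [C → . A C b], [C → . A X b], [C → . c], [C → A . C b], [C → A . X b], [X → . c] }  — shift, reduce
  I6: { [C → A C . b] }  — shift
  I7: { [C → A X . b] }  — shift
  I8: { [A → c .], [C → c .], [X → c .] }  — 3 reduces
  I9: { [C → A X b .] }  — reduce
  I10: { [C → A C b .] }  — reduce
  I11: { [A → ; X . X], [X → . c] }  — shift
  I12: { [X → c .] }  — reduce
  I13: { [A → ; X X .] }  — reduce

I4 contains complete items [A → c .], [C → c .] — reduce-reduce conflict.
I8 contains complete items [A → c .], [C → c .], [X → c .] — reduce-reduce conflict.

Answer: Yes — I4: [A → c .] vs [C → c .]; I8: [A → c .] vs [C → c .]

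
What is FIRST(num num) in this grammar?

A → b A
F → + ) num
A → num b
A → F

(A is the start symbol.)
To compute FIRST(num num), process the symbols left to right:
Symbol num is a terminal. Add 'num' and stop.
FIRST(num num) = { 'num' }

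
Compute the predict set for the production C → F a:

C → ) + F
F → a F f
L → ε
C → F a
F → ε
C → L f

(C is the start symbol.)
PREDICT(C → F a) = (FIRST(RHS) \ {ε}) ∪ (FOLLOW(C) if ε ∈ FIRST(RHS), i.e. RHS ⇒* ε)
FIRST(F) = { 'a', ε }
FIRST(F a) = { 'a' }
ε ∉ FIRST(F a), so FOLLOW(C) is not added.
PREDICT(C → F a) = { 'a' }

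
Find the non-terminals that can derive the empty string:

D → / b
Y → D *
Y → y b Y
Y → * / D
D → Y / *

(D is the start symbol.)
None

A non-terminal is nullable if it can derive ε (the empty string): either it has an ε-production, or it has a production whose right-hand side consists entirely of nullable non-terminals.

There are no ε-productions, so no non-terminal can derive ε.
No non-terminals are nullable.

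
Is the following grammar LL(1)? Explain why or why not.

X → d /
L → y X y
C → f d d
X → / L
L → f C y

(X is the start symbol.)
A grammar is LL(1) if for each non-terminal N with multiple productions, the predict sets of those productions are pairwise disjoint, where PREDICT(N → α) = (FIRST(α) \ {ε}) ∪ (FOLLOW(N) if α ⇒* ε).

For X:
  PREDICT(X → d '/') = { 'd' }
  PREDICT(X → '/' L) = { '/' }
For L:
  PREDICT(L → y X y) = { 'y' }
  PREDICT(L → f C y) = { 'f' }
C has a single production, so nothing to check there.

All predict sets are disjoint. The grammar IS LL(1).

Answer: Yes, the grammar is LL(1).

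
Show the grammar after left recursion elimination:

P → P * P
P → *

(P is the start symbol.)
P → * P'
P' → * P P'
P' → ε

P is directly left-recursive. The standard transformation for
  A → A α₁ | ... | A α_m | β₁ | ... | β_n
is
  A  → β₁ A' | ... | β_n A'
  A' → α₁ A' | ... | α_m A' | ε

P → * becomes P → * P'
P → P * P becomes P' → * P P'
Add P' → ε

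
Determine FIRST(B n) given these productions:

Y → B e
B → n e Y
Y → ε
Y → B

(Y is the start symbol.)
{ 'n' }

FIRST sets of the non-terminals involved (from the grammar, by fixed-point iteration):
  FIRST(B) = { 'n' }

To compute FIRST(B n), process the symbols left to right:
Symbol B is a non-terminal. Add FIRST(B) \ {ε} = { 'n' }
B is not nullable (ε ∉ FIRST(B)), so stop here.
FIRST(B n) = { 'n' }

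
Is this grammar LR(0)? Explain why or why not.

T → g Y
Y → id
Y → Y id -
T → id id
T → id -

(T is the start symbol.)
A grammar is LR(0) if no state in the canonical LR(0) collection has:
  - both a shift item (dot before a terminal) and a complete item (shift-reduce conflict), or
  - two or more complete items (reduce-reduce conflict; the accept item [T' → T .] counts as a complete item here).

Augment with T' → T and build the canonical LR(0) collection (I0 = CLOSURE({[T' → . T]}), then GOTO on every symbol after a dot until no new states appear). It has 10 states:
  I0: { [T → . g Y], [T → . id -], [T → . id id], [T' → . T] }  — shift
  I1: { [T' → T .] }  — accept
  I2: { [T → g . Y], [Y → . Y id -], [Y → . id] }  — shift
  I3: { [T → id . -], [T → id . id] }  — shift
  I4: { [T → id - .] }  — reduce
  I5: { [T → id id .] }  — reduce
  I6: { [T → g Y .], [Y → Y . id -] }  — shift, reduce
  I7: { [Y → id .] }  — reduce
  I8: { [Y → Y id . -] }  — shift
  I9: { [Y → Y id - .] }  — reduce

Conflict in state I6:
  Shift-reduce conflict between [T → g Y .] and [Y → Y . id -]
So the grammar is NOT LR(0).

Answer: No. Shift-reduce conflict between [T → g Y .] and [Y → Y . id -]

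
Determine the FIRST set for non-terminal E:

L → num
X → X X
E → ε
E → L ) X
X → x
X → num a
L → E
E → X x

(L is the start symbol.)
FIRST sets of the other non-terminals involved (by the same procedure, iterated to a fixed point):
  FIRST(L) = { ')', 'num', 'x', ε }
  FIRST(X) = { 'num', 'x' }

From E → ε:
  - ε-production, so ε ∈ FIRST(E)
From E → L ) X:
  - L is a non-terminal: add FIRST(L) \ {ε} = { ')', 'num', 'x' }
    L is nullable, so continue to the next symbol
  - ')' is a terminal: add ')' and stop
From E → X x:
  - X is a non-terminal: add FIRST(X) \ {ε} = { 'num', 'x' }
    X is not nullable, so stop

Collecting: FIRST(E) = { ')', 'num', 'x', ε }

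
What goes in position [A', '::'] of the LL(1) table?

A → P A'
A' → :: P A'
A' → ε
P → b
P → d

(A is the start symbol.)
To find M[A', '::'], we find productions for A' where '::' is in the predict set (PREDICT(N → α) = (FIRST(α) \ {ε}) ∪ (FOLLOW(N) if α ⇒* ε)).

Relevant sets:
  FOLLOW(A') = { $ }

A' → :: P A': PREDICT = { '::' }
  '::' is in predict set, so this production goes in M[A', '::']
A' → ε: PREDICT = { $ }

M[A', '::'] = A' → :: P A'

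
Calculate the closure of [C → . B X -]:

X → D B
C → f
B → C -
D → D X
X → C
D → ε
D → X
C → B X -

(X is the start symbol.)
{ [B → . C -], [C → . B X -], [C → . f] }

To compute CLOSURE, for each item [A → α.Bβ] where B is a non-terminal, add [B → .γ] for all productions B → γ; repeat for the newly added items until nothing changes.

Start with: [C → . B X -]
  [C → . B X -] has the dot before B: add [B → . C -]
  [B → . C -] has the dot before C: add [C → . f]
No further items can be added.

CLOSURE = { [B → . C -], [C → . B X -], [C → . f] }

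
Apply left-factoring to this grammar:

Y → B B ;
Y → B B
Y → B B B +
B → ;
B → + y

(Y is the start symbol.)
Left-factoring transforms A → αβ₁ | αβ₂ into A → αA' and A' → β₁ | β₂
(α is the longest common prefix among the alternatives). Repeat until
no nonterminal has two alternatives with a common prefix.

Round 1: Y has alternatives sharing prefix 'B B'. Introduce Y': Y → B B Y'
  Add: Y' → ;
  Add: Y' → ε
  Add: Y' → B +

No remaining common prefixes — done.

Resulting grammar:
Y → B B Y'
Y' → ;
Y' → ε
Y' → B +
B → ;
B → + y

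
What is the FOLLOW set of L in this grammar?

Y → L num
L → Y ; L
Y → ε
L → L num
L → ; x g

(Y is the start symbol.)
In Y → L num: L is followed by num, add FIRST(num) \ {ε} = { 'num' }
In L → Y ; L: L is at the end; this adds FOLLOW(L) to itself — nothing new
In L → L num: L is followed by num, add FIRST(num) \ {ε} = { 'num' }

Taking the union: FOLLOW(L) = { 'num' }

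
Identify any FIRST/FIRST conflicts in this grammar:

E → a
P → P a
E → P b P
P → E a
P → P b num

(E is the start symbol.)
A FIRST/FIRST conflict occurs when two productions N → α and N → β for the same non-terminal have FIRST(α) ∩ FIRST(β) ≠ ∅ (with ε ∈ FIRST of a nullable right-hand side, so two nullable alternatives also conflict).

FIRST sets of the non-terminals at (or reachable through a nullable prefix from) the front of some alternative:
  FIRST(P) = { 'a' }
  FIRST(E) = { 'a' }

Productions for E:
  E → a: FIRST = { 'a' }
  E → P b P: FIRST = { 'a' }
Productions for P:
  P → P a: FIRST = { 'a' }
  P → E a: FIRST = { 'a' }
  P → P b num: FIRST = { 'a' }

Conflict for E: E → a and E → P b P
  Overlap: { 'a' }
Conflict for P: P → P a and P → E a
  Overlap: { 'a' }
Conflict for P: P → P a and P → P b num
  Overlap: { 'a' }
Conflict for P: P → E a and P → P b num
  Overlap: { 'a' }

Answer: Yes. E → a / E → P b P on { 'a' }; P → P a / P → E a on { 'a' }; P → P a / P → P b num on { 'a' }; P → E a / P → P b num on { 'a' }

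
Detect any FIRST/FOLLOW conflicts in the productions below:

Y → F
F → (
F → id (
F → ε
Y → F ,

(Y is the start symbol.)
No FIRST/FOLLOW conflicts.

Nullable non-terminals: F, Y.
FIRST sets used below: FIRST(F) = { '(', 'id', ε }

F: nullable alternative(s) F → ε; FOLLOW(F) = { $, ',' }
  F → (: FIRST \ {ε} = { '(' } — disjoint from FOLLOW(F)
  F → id (: FIRST \ {ε} = { 'id' } — disjoint from FOLLOW(F)
  F → ε: FIRST \ {ε} = { } — this is the only nullable alternative, skip

Y: nullable alternative(s) Y → F; FOLLOW(Y) = { $ }
  Y → F: FIRST \ {ε} = { '(', 'id' } — this is the only nullable alternative, skip
  Y → F ,: FIRST \ {ε} = { '(', ',', 'id' } — disjoint from FOLLOW(Y)

No FIRST/FOLLOW conflicts found.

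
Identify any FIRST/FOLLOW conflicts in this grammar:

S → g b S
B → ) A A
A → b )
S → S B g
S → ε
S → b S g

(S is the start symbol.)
Nullable non-terminals: S.
FIRST sets used below: FIRST(S) = { ')', 'b', 'g', ε }, FIRST(B) = { ')' }

S: nullable alternative(s) S → ε; FOLLOW(S) = { $, ')', 'g' }
  S → g b S: FIRST \ {ε} = { 'g' } — overlaps FOLLOW(S) on { 'g' }: CONFLICT
  S → S B g: FIRST \ {ε} = { ')', 'b', 'g' } — overlaps FOLLOW(S) on { ')', 'g' }: CONFLICT
  S → ε: FIRST \ {ε} = { } — this is the only nullable alternative, skip
  S → b S g: FIRST \ {ε} = { 'b' } — disjoint from FOLLOW(S)

A, B have no nullable alternative, so no FIRST/FOLLOW check is needed there.

So the grammar has 2 FIRST/FOLLOW conflicts (marked CONFLICT above).

Answer: Yes. S → g b S with FOLLOW(S) on { 'g' }; S → S B g with FOLLOW(S) on { ')', 'g' }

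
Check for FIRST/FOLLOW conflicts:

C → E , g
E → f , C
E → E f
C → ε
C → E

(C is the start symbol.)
Yes. C → E ',' g with FOLLOW(C) on { 'f' }; C → E with FOLLOW(C) on { 'f' }

A FIRST/FOLLOW conflict occurs when a non-terminal N has a nullable alternative N → β (β ⇒* ε) and another alternative N → α with FIRST(α) ∩ FOLLOW(N) ≠ ∅: on such a lookahead the parser cannot decide between expanding α and letting N vanish via β.

Nullable non-terminals: C.
FIRST sets used below: FIRST(E) = { 'f' }

C: nullable alternative(s) C → ε; FOLLOW(C) = { $, ',', 'f' }
  C → E , g: FIRST \ {ε} = { 'f' } — overlaps FOLLOW(C) on { 'f' }: CONFLICT
  C → ε: FIRST \ {ε} = { } — this is the only nullable alternative, skip
  C → E: FIRST \ {ε} = { 'f' } — overlaps FOLLOW(C) on { 'f' }: CONFLICT

E has no nullable alternative, so no FIRST/FOLLOW check is needed there.

So the grammar has 2 FIRST/FOLLOW conflicts (marked CONFLICT above).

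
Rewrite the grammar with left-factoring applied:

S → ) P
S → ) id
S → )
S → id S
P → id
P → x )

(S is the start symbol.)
Left-factoring transforms A → αβ₁ | αβ₂ into A → αA' and A' → β₁ | β₂
(α is the longest common prefix among the alternatives). Repeat until
no nonterminal has two alternatives with a common prefix.

Round 1: S has alternatives sharing prefix ')'. Introduce S': S → ) S'
  Add: S' → P
  Add: S' → id
  Add: S' → ε

No remaining common prefixes — done.

Resulting grammar:
S → ) S'
S' → P
S' → id
S' → ε
S → id S
P → id
P → x )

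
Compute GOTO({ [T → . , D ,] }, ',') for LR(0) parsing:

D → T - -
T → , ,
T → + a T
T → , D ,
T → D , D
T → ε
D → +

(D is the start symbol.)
GOTO(I, ',') = CLOSURE({ [A → αX.β] : [A → α.Xβ] ∈ I, X = ',' })

Items with dot before ',', with the dot advanced:
  [T → . , D ,] → [T → , . D ,]
Closure of the advanced items:
  [T → , . D ,] has the dot before D: add [D → . T - -], [D → . +]
  [D → . T - -] has the dot before T: add [T → . , ,], [T → . + a T], [T → . , D ,], [T → . D , D], [T → .]

GOTO = { [D → . +], [D → . T - -], [T → , . D ,], [T → . + a T], [T → . , ,], [T → . , D ,], [T → . D , D], [T → .] }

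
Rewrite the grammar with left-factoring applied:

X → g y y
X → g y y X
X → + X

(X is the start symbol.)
Left-factoring transforms A → αβ₁ | αβ₂ into A → αA' and A' → β₁ | β₂
(α is the longest common prefix among the alternatives). Repeat until
no nonterminal has two alternatives with a common prefix.

Round 1: X has alternatives sharing prefix 'g y y'. Introduce X': X → g y y X'
  Add: X' → ε
  Add: X' → X

No remaining common prefixes — done.

Resulting grammar:
X → g y y X'
X' → ε
X' → X
X → + X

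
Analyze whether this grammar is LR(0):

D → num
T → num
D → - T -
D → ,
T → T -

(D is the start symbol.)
Augment with D' → D and build the canonical LR(0) collection (I0 = CLOSURE({[D' → . D]}), then GOTO on every symbol after a dot until no new states appear). It has 8 states:
  I0: { [D → . ,], [D → . - T -], [D → . num], [D' → . D] }  — shift
  I1: { [D → , .] }  — reduce
  I2: { [D → - . T -], [T → . T -], [T → . num] }  — shift
  I3: { [D' → D .] }  — accept
  I4: { [D → num .] }  — reduce
  I5: { [D → - T . -], [T → T . -] }  — shift
  I6: { [T → num .] }  — reduce
  I7: { [D → - T - .], [T → T - .] }  — 2 reduces

Conflict in state I7:
  Reduce-reduce conflict: [D → - T - .] and [T → T - .]
So the grammar is NOT LR(0).

Answer: No. Reduce-reduce conflict: [D → - T - .] and [T → T - .]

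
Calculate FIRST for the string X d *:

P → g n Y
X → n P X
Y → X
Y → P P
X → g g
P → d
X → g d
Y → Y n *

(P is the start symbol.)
{ 'g', 'n' }

FIRST sets of the non-terminals involved (from the grammar, by fixed-point iteration):
  FIRST(X) = { 'g', 'n' }

To compute FIRST(X d *), process the symbols left to right:
Symbol X is a non-terminal. Add FIRST(X) \ {ε} = { 'g', 'n' }
X is not nullable (ε ∉ FIRST(X)), so stop here.
FIRST(X d *) = { 'g', 'n' }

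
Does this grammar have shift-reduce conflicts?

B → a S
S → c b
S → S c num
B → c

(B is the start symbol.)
A shift-reduce conflict occurs when an LR(0) state has both:
  - a complete (reduce) item [A → α .] (dot at the end), and
  - a shift item [B → β . c γ] (dot before a terminal).

Augment with B' → B and build the canonical LR(0) collection (I0 = CLOSURE({[B' → . B]}), then GOTO on every symbol after a dot until no new states appear). It has 9 states:
  I0: { [B → . a S], [B → . c], [B' → . B] }  — shift
  I1: { [B' → B .] }  — accept
  I2: { [B → a . S], [S → . S c num], [S → . c b] }  — shift
  I3: { [B → c .] }  — reduce
  I4: { [B → a S .], [S → S . c num] }  — shift, reduce
  I5: { [S → c . b] }  — shift
  I6: { [S → c b .] }  — reduce
  I7: { [S → S c . num] }  — shift
  I8: { [S → S c num .] }  — reduce

I4 contains reduce item [B → a S .] and shift item [S → S . c num] — shift-reduce conflict.

Answer: Yes — I4: [B → a S .] vs [S → S . c num]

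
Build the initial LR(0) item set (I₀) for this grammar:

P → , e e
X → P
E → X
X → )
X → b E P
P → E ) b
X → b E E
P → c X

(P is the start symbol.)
{ [E → . X], [P → . , e e], [P → . E ) b], [P → . c X], [P' → . P], [X → . )], [X → . P], [X → . b E E], [X → . b E P] }

First, augment the grammar with P' → P
I₀ = CLOSURE({ [P' → . P] }):
  [P' → . P] has the dot before P: add [P → . , e e], [P → . E ) b], [P → . c X]
  [P → . E ) b] has the dot before E: add [E → . X]
  [E → . X] has the dot before X: add [X → . P], [X → . )], [X → . b E P], [X → . b E E]
No further items can be added.

I₀ = { [E → . X], [P → . , e e], [P → . E ) b], [P → . c X], [P' → . P], [X → . )], [X → . P], [X → . b E E], [X → . b E P] }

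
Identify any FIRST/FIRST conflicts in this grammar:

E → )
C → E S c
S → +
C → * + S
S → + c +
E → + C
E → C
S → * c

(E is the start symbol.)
FIRST sets of the non-terminals at (or reachable through a nullable prefix from) the front of some alternative:
  FIRST(C) = { ')', '*', '+' }
  FIRST(E) = { ')', '*', '+' }

Productions for E:
  E → ): FIRST = { ')' }
  E → + C: FIRST = { '+' }
  E → C: FIRST = { ')', '*', '+' }
Productions for C:
  C → E S c: FIRST = { ')', '*', '+' }
  C → * + S: FIRST = { '*' }
Productions for S:
  S → +: FIRST = { '+' }
  S → + c +: FIRST = { '+' }
  S → * c: FIRST = { '*' }

Conflict for E: E → ) and E → C
  Overlap: { ')' }
Conflict for E: E → + C and E → C
  Overlap: { '+' }
Conflict for C: C → E S c and C → * + S
  Overlap: { '*' }
Conflict for S: S → + and S → + c +
  Overlap: { '+' }

Answer: Yes. E → ')' / E → C on { ')' }; E → '+' C / E → C on { '+' }; C → E S c / C → '*' '+' S on { '*' }; S → '+' / S → '+' c '+' on { '+' }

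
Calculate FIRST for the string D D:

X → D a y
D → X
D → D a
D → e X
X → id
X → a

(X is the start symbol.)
{ 'a', 'e', 'id' }

FIRST sets of the non-terminals involved (from the grammar, by fixed-point iteration):
  FIRST(D) = { 'a', 'e', 'id' }

To compute FIRST(D D), process the symbols left to right:
Symbol D is a non-terminal. Add FIRST(D) \ {ε} = { 'a', 'e', 'id' }
D is not nullable (ε ∉ FIRST(D)), so stop here.
FIRST(D D) = { 'a', 'e', 'id' }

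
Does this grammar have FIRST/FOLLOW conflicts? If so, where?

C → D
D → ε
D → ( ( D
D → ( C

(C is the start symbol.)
Nullable non-terminals: C, D.
C has a nullable alternative but only one production, so nothing to check.

D: nullable alternative(s) D → ε; FOLLOW(D) = { $ }
  D → ε: FIRST \ {ε} = { } — this is the only nullable alternative, skip
  D → ( ( D: FIRST \ {ε} = { '(' } — disjoint from FOLLOW(D)
  D → ( C: FIRST \ {ε} = { '(' } — disjoint from FOLLOW(D)

No FIRST/FOLLOW conflicts found.

Answer: No FIRST/FOLLOW conflicts.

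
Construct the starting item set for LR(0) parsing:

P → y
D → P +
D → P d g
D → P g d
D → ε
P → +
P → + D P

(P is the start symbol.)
First, augment the grammar with P' → P
I₀ = CLOSURE({ [P' → . P] }):
  [P' → . P] has the dot before P: add [P → . y], [P → . +], [P → . + D P]
No further items can be added.

I₀ = { [P → . + D P], [P → . +], [P → . y], [P' → . P] }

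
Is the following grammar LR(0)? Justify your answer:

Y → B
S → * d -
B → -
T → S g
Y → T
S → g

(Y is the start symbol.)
Yes, the grammar is LR(0)

Augment with Y' → Y and build the canonical LR(0) collection (I0 = CLOSURE({[Y' → . Y]}), then GOTO on every symbol after a dot until no new states appear). It has 11 states:
  I0: { [B → . -], [S → . * d -], [S → . g], [T → . S g], [Y → . B], [Y → . T], [Y' → . Y] }  — shift
  I1: { [S → * . d -] }  — shift
  I2: { [B → - .] }  — reduce
  I3: { [Y → B .] }  — reduce
  I4: { [T → S . g] }  — shift
  I5: { [Y → T .] }  — reduce
  I6: { [Y' → Y .] }  — accept
  I7: { [S → g .] }  — reduce
  I8: { [T → S g .] }  — reduce
  I9: { [S → * d . -] }  — shift
  I10: { [S → * d - .] }  — reduce

Every state is either a pure shift/goto state or contains exactly one complete item and nothing to shift — no conflicts. The grammar is LR(0).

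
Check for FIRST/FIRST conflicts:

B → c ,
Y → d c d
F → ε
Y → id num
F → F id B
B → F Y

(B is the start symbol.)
FIRST sets of the non-terminals at (or reachable through a nullable prefix from) the front of some alternative:
  FIRST(F) = { 'id', ε }
  FIRST(Y) = { 'd', 'id' }

Productions for B:
  B → c ,: FIRST = { 'c' }
  B → F Y: FIRST = { 'd', 'id' }
Productions for Y:
  Y → d c d: FIRST = { 'd' }
  Y → id num: FIRST = { 'id' }
Productions for F:
  F → ε: FIRST = { ε }
  F → F id B: FIRST = { 'id' }

All alternatives of each non-terminal have pairwise disjoint FIRST sets.

Answer: No FIRST/FIRST conflicts.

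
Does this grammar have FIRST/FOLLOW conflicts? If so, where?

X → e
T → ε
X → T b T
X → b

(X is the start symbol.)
No FIRST/FOLLOW conflicts.

A FIRST/FOLLOW conflict occurs when a non-terminal N has a nullable alternative N → β (β ⇒* ε) and another alternative N → α with FIRST(α) ∩ FOLLOW(N) ≠ ∅: on such a lookahead the parser cannot decide between expanding α and letting N vanish via β.

Nullable non-terminals: T.
T has a nullable alternative but only one production, so nothing to check.

X has no nullable alternative, so no FIRST/FOLLOW check is needed there.

No FIRST/FOLLOW conflicts found.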